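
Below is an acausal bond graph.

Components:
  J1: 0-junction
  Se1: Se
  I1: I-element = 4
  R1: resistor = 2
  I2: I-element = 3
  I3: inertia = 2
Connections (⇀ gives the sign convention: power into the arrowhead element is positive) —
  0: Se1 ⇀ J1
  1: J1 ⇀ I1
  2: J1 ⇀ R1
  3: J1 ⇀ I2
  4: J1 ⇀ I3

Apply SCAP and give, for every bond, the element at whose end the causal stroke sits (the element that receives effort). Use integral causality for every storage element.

b0 stroke at J1  (Se1 fixes effort; stroke away)
b1 stroke at I1  (J1: bond 0 brought effort, rest push out)
b2 stroke at R1  (common-e at J1 fixed by 0)
b3 stroke at I2  (J1: bond 0 brought effort, rest push out)
b4 stroke at I3  (J1: bond 0 brought effort, rest push out)

#0 stroke at J1
#1 stroke at I1
#2 stroke at R1
#3 stroke at I2
#4 stroke at I3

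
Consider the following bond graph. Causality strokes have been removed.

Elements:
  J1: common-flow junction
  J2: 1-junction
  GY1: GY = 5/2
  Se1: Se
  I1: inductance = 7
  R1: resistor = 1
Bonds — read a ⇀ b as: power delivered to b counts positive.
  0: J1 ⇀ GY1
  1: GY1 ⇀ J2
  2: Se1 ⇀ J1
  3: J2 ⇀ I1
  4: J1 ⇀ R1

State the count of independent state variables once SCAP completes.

1  (I1 all integral)

b2 stroke→J1  (source Se1 imposes e)
b3 stroke→I1  (prefer integral on I1)
b1 stroke→J2  (J2 flow already set via bond 3)
b0 stroke→J1  (GY GY1: same side as bond 1)
b4 stroke→R1  (only one flow-in slot at J1)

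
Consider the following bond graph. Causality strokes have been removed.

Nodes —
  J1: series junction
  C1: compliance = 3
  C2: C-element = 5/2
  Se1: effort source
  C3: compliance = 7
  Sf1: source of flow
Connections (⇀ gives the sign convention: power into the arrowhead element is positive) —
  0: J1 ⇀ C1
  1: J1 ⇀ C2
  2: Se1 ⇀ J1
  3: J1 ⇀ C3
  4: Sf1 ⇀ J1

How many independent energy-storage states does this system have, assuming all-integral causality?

#2 |J1  (Se1 (Se) sets effort on bond)
#4 |Sf1  (Sf1: flow source, stroke at near end)
#0 |J1  (J1: bond 4 brought flow, rest push out)
#1 |J1  (J1 flow already set via bond 4)
#3 |J1  (common-f at J1 fixed by 4)

3  (C1, C2, C3 all integral)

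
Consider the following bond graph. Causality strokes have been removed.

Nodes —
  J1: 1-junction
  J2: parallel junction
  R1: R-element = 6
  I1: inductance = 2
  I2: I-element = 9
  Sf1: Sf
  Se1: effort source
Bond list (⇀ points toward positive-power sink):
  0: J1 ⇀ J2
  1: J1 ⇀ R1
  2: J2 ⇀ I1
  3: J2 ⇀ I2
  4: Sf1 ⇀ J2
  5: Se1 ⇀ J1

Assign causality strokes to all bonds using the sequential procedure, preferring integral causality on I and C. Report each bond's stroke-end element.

#4 →Sf1  (Sf1 fixes flow; stroke at Sf1)
#5 →J1  (Se1 fixes effort; stroke away)
#2 →I1  (prefer integral on I1)
#3 →I2  (I2: I, integral causality)
#0 →J2  (J2 needs exactly one e-in)
#1 →J1  (J1 flow already set via bond 0)

b0 stroke at J2
b1 stroke at J1
b2 stroke at I1
b3 stroke at I2
b4 stroke at Sf1
b5 stroke at J1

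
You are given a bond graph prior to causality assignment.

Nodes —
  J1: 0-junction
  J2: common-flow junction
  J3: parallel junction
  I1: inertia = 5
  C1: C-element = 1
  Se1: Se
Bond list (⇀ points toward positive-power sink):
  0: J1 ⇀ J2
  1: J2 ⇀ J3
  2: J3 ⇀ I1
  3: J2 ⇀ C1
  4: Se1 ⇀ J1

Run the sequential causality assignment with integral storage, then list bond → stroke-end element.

β0 stroke→J2
β1 stroke→J3
β2 stroke→I1
β3 stroke→J2
β4 stroke→J1

b4 stroke→J1  (Se1: effort source, stroke at far end)
b0 stroke→J2  (J1: bond 4 brought effort, rest push out)
b2 stroke→I1  (I1 integral (f out))
b1 stroke→J3  (closing 0-jn rule on J3)
b3 stroke→J2  (1-jn J2 has f-setter on 1)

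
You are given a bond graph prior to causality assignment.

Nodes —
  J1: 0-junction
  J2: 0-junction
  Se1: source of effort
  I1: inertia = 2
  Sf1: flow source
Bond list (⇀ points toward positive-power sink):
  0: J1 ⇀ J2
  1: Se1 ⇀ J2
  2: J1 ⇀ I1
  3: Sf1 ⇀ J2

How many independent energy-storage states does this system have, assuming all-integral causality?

b1 |J2  (Se1 (Se) sets effort on bond)
b3 |Sf1  (Sf1 fixes flow; stroke at Sf1)
b0 |J1  (J2: bond 1 brought effort, rest push out)
b2 |I1  (0-jn J1 has e-setter on 0)

1  (I1 all integral)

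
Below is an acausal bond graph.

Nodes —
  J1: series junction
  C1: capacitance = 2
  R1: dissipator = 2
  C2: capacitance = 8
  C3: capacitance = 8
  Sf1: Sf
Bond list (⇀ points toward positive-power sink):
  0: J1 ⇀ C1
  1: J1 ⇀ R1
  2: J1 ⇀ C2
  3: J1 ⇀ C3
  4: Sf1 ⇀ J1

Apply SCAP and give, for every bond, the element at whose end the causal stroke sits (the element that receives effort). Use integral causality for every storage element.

bond 0 →J1
bond 1 →J1
bond 2 →J1
bond 3 →J1
bond 4 →Sf1

b4 stroke at Sf1  (Sf1 fixes flow; stroke at Sf1)
b0 stroke at J1  (1-jn J1 has f-setter on 4)
b1 stroke at J1  (1-jn J1 has f-setter on 4)
b2 stroke at J1  (J1 flow already set via bond 4)
b3 stroke at J1  (J1: bond 4 brought flow, rest push out)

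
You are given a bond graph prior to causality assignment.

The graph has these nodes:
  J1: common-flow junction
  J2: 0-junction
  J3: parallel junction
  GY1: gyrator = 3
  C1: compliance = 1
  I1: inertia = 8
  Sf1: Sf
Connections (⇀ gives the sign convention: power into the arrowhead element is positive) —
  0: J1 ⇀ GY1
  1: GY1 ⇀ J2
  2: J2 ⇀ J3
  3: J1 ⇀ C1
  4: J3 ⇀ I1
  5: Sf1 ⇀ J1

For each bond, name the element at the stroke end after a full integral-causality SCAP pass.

β5 →Sf1  (source Sf1 imposes f)
β0 →J1  (J1: bond 5 brought flow, rest push out)
β3 →J1  (1-jn J1 has f-setter on 5)
β1 →J2  (through GY1, causality inverts; strokes same side of GY1)
β2 →J3  (J2 effort already set via bond 1)
β4 →I1  (0-jn J3 has e-setter on 2)

bond 0 →J1
bond 1 →J2
bond 2 →J3
bond 3 →J1
bond 4 →I1
bond 5 →Sf1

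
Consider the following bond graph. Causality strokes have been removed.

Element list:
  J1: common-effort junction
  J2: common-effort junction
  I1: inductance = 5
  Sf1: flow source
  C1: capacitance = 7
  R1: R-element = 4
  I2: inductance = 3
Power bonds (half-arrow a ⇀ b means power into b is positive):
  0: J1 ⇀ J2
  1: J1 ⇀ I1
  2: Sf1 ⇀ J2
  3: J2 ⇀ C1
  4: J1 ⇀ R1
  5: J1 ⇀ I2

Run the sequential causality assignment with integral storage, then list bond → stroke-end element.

bond 0 stroke at J1
bond 1 stroke at I1
bond 2 stroke at Sf1
bond 3 stroke at J2
bond 4 stroke at R1
bond 5 stroke at I2

β2 →Sf1  (Sf1: flow source, stroke at near end)
β1 →I1  (I1 outputs flow p/I1)
β3 →J2  (C1 integral (e out))
β0 →J1  (J2 effort already set via bond 3)
β4 →R1  (0-jn J1 has e-setter on 0)
β5 →I2  (0-jn J1 has e-setter on 0)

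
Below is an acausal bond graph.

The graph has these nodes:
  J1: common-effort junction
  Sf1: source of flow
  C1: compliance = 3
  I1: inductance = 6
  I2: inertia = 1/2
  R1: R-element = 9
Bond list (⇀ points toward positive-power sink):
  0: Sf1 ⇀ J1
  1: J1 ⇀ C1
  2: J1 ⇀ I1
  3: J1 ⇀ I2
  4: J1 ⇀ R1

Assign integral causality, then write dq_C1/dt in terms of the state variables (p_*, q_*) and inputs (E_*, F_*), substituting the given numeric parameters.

b0 →Sf1  (source Sf1 imposes f)
b1 →J1  (C1: C, integral causality)
b2 →I1  (common-e at J1 fixed by 1)
b3 →I2  (0-jn J1 has e-setter on 1)
b4 →R1  (0-jn J1 has e-setter on 1)

dq_C1/dt = F_Sf1 - p_I1/6 - 2*p_I2 - q_C1/27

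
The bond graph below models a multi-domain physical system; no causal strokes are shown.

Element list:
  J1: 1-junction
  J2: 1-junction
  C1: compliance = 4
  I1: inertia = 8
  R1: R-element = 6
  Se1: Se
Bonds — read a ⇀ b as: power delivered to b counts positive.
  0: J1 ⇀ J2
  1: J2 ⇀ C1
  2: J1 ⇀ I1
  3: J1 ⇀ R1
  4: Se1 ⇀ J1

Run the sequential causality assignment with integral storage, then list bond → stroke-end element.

bond 0 |J1
bond 1 |J2
bond 2 |I1
bond 3 |J1
bond 4 |J1

bond 4 stroke→J1  (Se1 (Se) sets effort on bond)
bond 1 stroke→J2  (prefer integral on C1)
bond 0 stroke→J1  (closing 1-jn rule on J2)
bond 2 stroke→I1  (I1 integral (f out))
bond 3 stroke→J1  (1-jn J1 has f-setter on 2)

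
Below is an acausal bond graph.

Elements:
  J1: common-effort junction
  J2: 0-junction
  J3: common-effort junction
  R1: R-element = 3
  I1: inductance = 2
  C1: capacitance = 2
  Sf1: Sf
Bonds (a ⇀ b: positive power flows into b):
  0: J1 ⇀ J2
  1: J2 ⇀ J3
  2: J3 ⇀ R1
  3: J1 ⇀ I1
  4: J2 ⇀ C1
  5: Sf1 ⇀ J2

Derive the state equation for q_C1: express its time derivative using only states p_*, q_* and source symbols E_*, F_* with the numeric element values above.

dq_C1/dt = F_Sf1 - p_I1/2 - q_C1/6

β5 |Sf1  (source Sf1 imposes f)
β3 |I1  (I1 outputs flow p/I1)
β0 |J1  (only one effort-in slot at J1)
β4 |J2  (C1 integral (e out))
β1 |J3  (common-e at J2 fixed by 4)
β2 |R1  (J3: bond 1 brought effort, rest push out)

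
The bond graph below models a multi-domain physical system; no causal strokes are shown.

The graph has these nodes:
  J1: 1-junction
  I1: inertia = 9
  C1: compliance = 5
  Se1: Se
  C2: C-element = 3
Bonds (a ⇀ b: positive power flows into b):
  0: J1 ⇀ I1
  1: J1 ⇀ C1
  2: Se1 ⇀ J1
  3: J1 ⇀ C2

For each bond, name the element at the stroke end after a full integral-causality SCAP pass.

β2 →J1  (Se1: effort source, stroke at far end)
β0 →I1  (I1 integral (f out))
β1 →J1  (J1 flow already set via bond 0)
β3 →J1  (J1 flow already set via bond 0)

β0 |I1
β1 |J1
β2 |J1
β3 |J1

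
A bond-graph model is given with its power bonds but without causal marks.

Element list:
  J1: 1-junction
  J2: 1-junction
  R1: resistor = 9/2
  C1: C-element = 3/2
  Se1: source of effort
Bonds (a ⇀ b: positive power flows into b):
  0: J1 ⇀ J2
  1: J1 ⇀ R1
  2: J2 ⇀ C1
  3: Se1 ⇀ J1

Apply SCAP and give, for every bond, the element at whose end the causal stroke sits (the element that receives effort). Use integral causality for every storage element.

#0 stroke at J1
#1 stroke at R1
#2 stroke at J2
#3 stroke at J1

β3 stroke at J1  (source Se1 imposes e)
β2 stroke at J2  (C1 outputs effort q/C1)
β0 stroke at J1  (J2 needs exactly one f-in)
β1 stroke at R1  (only one flow-in slot at J1)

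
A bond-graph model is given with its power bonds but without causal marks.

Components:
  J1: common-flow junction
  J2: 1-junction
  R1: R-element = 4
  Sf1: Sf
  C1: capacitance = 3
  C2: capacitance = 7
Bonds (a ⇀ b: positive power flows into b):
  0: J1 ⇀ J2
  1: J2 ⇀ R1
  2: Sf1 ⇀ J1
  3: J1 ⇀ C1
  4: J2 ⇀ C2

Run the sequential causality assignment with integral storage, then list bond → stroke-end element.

bond 0 stroke at J1
bond 1 stroke at J2
bond 2 stroke at Sf1
bond 3 stroke at J1
bond 4 stroke at J2

#2 →Sf1  (Sf1 (Sf) sets flow on bond)
#0 →J1  (common-f at J1 fixed by 2)
#3 →J1  (J1 flow already set via bond 2)
#1 →J2  (J2: bond 0 brought flow, rest push out)
#4 →J2  (J2 flow already set via bond 0)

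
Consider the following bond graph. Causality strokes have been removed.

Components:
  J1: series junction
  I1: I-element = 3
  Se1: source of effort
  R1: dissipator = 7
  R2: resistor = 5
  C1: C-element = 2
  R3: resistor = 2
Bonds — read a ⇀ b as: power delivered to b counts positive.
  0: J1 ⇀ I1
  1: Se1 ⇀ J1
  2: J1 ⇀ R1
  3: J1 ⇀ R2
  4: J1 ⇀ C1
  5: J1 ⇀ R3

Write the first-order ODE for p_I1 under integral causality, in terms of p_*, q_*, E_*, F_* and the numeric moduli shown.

dp_I1/dt = E_Se1 - 14*p_I1/3 - q_C1/2

b1 |J1  (source Se1 imposes e)
b0 |I1  (I1: I, integral causality)
b2 |J1  (J1 flow already set via bond 0)
b3 |J1  (common-f at J1 fixed by 0)
b4 |J1  (1-jn J1 has f-setter on 0)
b5 |J1  (1-jn J1 has f-setter on 0)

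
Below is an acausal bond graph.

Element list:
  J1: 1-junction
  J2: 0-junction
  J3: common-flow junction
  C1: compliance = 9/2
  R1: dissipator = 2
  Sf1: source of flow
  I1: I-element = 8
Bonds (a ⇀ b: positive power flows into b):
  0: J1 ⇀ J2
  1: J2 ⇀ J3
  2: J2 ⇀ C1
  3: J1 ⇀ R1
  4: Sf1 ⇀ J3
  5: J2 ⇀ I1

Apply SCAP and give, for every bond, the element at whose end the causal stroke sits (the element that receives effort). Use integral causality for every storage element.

#4 stroke at Sf1  (Sf1 fixes flow; stroke at Sf1)
#1 stroke at J3  (J3: bond 4 brought flow, rest push out)
#2 stroke at J2  (C1 outputs effort q/C1)
#0 stroke at J1  (common-e at J2 fixed by 2)
#5 stroke at I1  (common-e at J2 fixed by 2)
#3 stroke at R1  (J1: last free bond brings flow in)

b0 |J1
b1 |J3
b2 |J2
b3 |R1
b4 |Sf1
b5 |I1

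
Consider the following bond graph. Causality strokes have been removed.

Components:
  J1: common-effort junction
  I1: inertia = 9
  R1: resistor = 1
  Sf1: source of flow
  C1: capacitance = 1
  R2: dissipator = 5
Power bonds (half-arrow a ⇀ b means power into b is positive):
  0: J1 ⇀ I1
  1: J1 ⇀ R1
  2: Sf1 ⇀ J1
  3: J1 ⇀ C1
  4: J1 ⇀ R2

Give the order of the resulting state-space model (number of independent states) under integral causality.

2  (C1, I1 all integral)

b2 |Sf1  (Sf1 fixes flow; stroke at Sf1)
b0 |I1  (I1: I, integral causality)
b3 |J1  (C1 integral (e out))
b1 |R1  (common-e at J1 fixed by 3)
b4 |R2  (common-e at J1 fixed by 3)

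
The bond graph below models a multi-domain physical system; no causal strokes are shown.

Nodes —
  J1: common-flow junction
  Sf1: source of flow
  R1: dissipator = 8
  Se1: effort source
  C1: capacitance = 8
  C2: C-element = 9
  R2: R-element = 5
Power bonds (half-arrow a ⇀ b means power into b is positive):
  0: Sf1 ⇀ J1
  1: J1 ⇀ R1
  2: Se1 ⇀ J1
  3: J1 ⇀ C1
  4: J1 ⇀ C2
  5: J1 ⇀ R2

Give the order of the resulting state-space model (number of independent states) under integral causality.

β0 stroke→Sf1  (source Sf1 imposes f)
β2 stroke→J1  (Se1 fixes effort; stroke away)
β1 stroke→J1  (common-f at J1 fixed by 0)
β3 stroke→J1  (common-f at J1 fixed by 0)
β4 stroke→J1  (J1 flow already set via bond 0)
β5 stroke→J1  (common-f at J1 fixed by 0)

2  (C1, C2 all integral)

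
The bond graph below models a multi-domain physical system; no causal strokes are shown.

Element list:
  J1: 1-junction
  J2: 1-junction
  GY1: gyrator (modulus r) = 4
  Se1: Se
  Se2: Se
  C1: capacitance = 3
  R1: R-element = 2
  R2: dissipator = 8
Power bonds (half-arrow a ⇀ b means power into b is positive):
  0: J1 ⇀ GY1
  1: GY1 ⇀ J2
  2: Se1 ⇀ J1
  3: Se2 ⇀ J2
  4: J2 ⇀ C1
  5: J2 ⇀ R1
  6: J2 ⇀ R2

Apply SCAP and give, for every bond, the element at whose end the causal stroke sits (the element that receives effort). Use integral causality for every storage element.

β2 stroke at J1  (Se1 fixes effort; stroke away)
β3 stroke at J2  (Se2: effort source, stroke at far end)
β0 stroke at GY1  (J1 needs exactly one f-in)
β1 stroke at GY1  (GY GY1: same side as bond 0)
β4 stroke at J2  (1-jn J2 has f-setter on 1)
β5 stroke at J2  (J2 flow already set via bond 1)
β6 stroke at J2  (J2 flow already set via bond 1)

#0 stroke at GY1
#1 stroke at GY1
#2 stroke at J1
#3 stroke at J2
#4 stroke at J2
#5 stroke at J2
#6 stroke at J2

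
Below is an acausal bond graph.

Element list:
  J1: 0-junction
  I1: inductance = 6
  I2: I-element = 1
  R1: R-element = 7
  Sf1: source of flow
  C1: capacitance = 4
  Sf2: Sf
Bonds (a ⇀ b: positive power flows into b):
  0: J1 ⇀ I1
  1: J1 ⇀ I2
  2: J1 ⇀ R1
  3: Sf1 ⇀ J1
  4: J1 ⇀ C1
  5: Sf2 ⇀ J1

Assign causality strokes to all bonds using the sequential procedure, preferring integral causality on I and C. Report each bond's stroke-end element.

b0 →I1
b1 →I2
b2 →R1
b3 →Sf1
b4 →J1
b5 →Sf2

β3 stroke at Sf1  (Sf1: flow source, stroke at near end)
β5 stroke at Sf2  (Sf2: flow source, stroke at near end)
β0 stroke at I1  (I1: I, integral causality)
β1 stroke at I2  (I2 integral (f out))
β4 stroke at J1  (C1 outputs effort q/C1)
β2 stroke at R1  (J1 effort already set via bond 4)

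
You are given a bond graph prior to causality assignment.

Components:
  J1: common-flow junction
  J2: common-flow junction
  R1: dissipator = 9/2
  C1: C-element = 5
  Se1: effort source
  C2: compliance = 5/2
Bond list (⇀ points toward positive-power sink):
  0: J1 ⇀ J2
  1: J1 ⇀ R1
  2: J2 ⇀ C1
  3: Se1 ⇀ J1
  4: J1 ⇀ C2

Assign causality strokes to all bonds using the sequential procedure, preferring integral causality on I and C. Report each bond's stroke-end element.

β0 →J1
β1 →R1
β2 →J2
β3 →J1
β4 →J1

b3 |J1  (source Se1 imposes e)
b2 |J2  (C1 outputs effort q/C1)
b0 |J1  (only one flow-in slot at J2)
b4 |J1  (prefer integral on C2)
b1 |R1  (J1: last free bond brings flow in)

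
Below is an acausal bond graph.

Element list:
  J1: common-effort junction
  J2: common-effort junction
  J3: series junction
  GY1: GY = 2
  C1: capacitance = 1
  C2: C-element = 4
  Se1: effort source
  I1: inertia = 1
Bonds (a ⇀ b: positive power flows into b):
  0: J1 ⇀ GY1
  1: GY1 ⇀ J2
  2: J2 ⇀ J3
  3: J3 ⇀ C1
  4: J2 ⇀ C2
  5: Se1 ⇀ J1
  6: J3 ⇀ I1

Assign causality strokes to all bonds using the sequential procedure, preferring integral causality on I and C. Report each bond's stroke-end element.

bond 0 →GY1
bond 1 →GY1
bond 2 →J3
bond 3 →J3
bond 4 →J2
bond 5 →J1
bond 6 →I1

b5 |J1  (Se1 (Se) sets effort on bond)
b0 |GY1  (0-jn J1 has e-setter on 5)
b1 |GY1  (GY1: gyrator matches bond 0)
b3 |J3  (C1: C, integral causality)
b4 |J2  (prefer integral on C2)
b2 |J3  (common-e at J2 fixed by 4)
b6 |I1  (J3: last free bond brings flow in)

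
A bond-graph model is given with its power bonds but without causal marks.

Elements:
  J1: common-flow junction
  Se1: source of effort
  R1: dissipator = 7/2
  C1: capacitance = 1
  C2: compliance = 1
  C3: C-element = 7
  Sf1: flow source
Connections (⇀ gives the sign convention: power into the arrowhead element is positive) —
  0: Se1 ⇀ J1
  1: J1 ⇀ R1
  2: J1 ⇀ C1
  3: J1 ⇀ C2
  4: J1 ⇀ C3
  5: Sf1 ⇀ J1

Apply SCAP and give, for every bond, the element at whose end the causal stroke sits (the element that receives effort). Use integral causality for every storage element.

bond 0 →J1  (Se1 (Se) sets effort on bond)
bond 5 →Sf1  (Sf1 fixes flow; stroke at Sf1)
bond 1 →J1  (1-jn J1 has f-setter on 5)
bond 2 →J1  (common-f at J1 fixed by 5)
bond 3 →J1  (J1 flow already set via bond 5)
bond 4 →J1  (1-jn J1 has f-setter on 5)

bond 0 stroke at J1
bond 1 stroke at J1
bond 2 stroke at J1
bond 3 stroke at J1
bond 4 stroke at J1
bond 5 stroke at Sf1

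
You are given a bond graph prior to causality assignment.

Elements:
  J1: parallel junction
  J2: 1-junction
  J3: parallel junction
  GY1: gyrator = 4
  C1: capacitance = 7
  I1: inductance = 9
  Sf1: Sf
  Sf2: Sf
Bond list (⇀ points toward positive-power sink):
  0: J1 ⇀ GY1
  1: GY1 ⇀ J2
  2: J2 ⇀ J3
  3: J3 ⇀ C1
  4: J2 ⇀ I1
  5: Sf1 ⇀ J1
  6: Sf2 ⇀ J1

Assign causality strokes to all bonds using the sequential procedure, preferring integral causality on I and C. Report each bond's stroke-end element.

bond 0 →J1
bond 1 →J2
bond 2 →J2
bond 3 →J3
bond 4 →I1
bond 5 →Sf1
bond 6 →Sf2

bond 5 |Sf1  (source Sf1 imposes f)
bond 6 |Sf2  (source Sf2 imposes f)
bond 0 |J1  (only one effort-in slot at J1)
bond 1 |J2  (GY1 both-in/both-out from 0)
bond 3 |J3  (C1: C, integral causality)
bond 2 |J2  (J3 effort already set via bond 3)
bond 4 |I1  (closing 1-jn rule on J2)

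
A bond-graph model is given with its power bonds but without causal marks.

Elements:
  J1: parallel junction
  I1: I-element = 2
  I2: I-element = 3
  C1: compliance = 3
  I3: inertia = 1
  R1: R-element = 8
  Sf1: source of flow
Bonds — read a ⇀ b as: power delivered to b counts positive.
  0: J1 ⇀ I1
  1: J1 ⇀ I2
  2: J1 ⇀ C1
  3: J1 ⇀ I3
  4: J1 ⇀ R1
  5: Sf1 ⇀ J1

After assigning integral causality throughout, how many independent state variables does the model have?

β5 |Sf1  (source Sf1 imposes f)
β0 |I1  (prefer integral on I1)
β1 |I2  (I2: I, integral causality)
β2 |J1  (prefer integral on C1)
β3 |I3  (common-e at J1 fixed by 2)
β4 |R1  (0-jn J1 has e-setter on 2)

4  (C1, I1, I2, I3 all integral)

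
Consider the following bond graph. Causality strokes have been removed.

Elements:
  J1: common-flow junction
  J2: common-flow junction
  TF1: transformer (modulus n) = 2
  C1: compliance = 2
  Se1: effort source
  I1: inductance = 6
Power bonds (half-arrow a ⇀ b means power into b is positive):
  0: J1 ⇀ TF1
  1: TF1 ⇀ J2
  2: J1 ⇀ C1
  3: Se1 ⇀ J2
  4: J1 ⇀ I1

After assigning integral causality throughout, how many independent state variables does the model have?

2  (C1, I1 all integral)

#3 stroke→J2  (Se1 (Se) sets effort on bond)
#1 stroke→TF1  (J2: last free bond brings flow in)
#0 stroke→J1  (through TF1, causality passes straight; one stroke at TF1)
#2 stroke→J1  (C1 integral (e out))
#4 stroke→I1  (J1 needs exactly one f-in)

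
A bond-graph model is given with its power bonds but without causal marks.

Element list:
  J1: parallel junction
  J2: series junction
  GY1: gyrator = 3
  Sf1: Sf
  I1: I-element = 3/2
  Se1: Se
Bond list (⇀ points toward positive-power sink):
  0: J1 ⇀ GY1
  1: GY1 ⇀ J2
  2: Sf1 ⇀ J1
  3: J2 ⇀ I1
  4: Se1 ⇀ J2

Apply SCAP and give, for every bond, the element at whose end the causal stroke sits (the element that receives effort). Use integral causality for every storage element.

#2 stroke at Sf1  (Sf1 fixes flow; stroke at Sf1)
#4 stroke at J2  (source Se1 imposes e)
#0 stroke at J1  (only one effort-in slot at J1)
#1 stroke at J2  (GY GY1: same side as bond 0)
#3 stroke at I1  (J2 needs exactly one f-in)

bond 0 stroke→J1
bond 1 stroke→J2
bond 2 stroke→Sf1
bond 3 stroke→I1
bond 4 stroke→J2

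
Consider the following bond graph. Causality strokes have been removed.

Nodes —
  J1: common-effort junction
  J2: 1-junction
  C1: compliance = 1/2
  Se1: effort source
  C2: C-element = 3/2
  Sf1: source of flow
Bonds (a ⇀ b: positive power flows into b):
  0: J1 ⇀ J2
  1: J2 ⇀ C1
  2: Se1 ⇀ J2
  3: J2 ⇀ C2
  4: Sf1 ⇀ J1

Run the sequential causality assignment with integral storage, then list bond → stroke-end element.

β2 →J2  (Se1 (Se) sets effort on bond)
β4 →Sf1  (Sf1 (Sf) sets flow on bond)
β0 →J1  (J1: last free bond brings effort in)
β1 →J2  (1-jn J2 has f-setter on 0)
β3 →J2  (J2: bond 0 brought flow, rest push out)

bond 0 stroke→J1
bond 1 stroke→J2
bond 2 stroke→J2
bond 3 stroke→J2
bond 4 stroke→Sf1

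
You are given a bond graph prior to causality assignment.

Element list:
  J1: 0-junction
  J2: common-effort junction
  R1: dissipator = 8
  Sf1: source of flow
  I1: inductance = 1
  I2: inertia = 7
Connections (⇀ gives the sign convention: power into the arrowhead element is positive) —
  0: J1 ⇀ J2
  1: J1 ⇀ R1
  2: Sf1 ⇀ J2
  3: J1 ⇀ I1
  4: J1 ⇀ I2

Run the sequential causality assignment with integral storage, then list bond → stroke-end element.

bond 0 stroke→J2
bond 1 stroke→J1
bond 2 stroke→Sf1
bond 3 stroke→I1
bond 4 stroke→I2

b2 stroke at Sf1  (Sf1: flow source, stroke at near end)
b0 stroke at J2  (J2: last free bond brings effort in)
b3 stroke at I1  (I1 integral (f out))
b4 stroke at I2  (I2 integral (f out))
b1 stroke at J1  (closing 0-jn rule on J1)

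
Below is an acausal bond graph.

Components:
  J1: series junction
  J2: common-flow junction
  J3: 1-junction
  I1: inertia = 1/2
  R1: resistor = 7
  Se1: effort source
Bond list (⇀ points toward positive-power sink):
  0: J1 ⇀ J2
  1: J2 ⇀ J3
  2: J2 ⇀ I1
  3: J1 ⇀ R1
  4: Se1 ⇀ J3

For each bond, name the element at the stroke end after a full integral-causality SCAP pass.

bond 4 stroke at J3  (Se1 (Se) sets effort on bond)
bond 1 stroke at J2  (only one flow-in slot at J3)
bond 2 stroke at I1  (I1 integral (f out))
bond 0 stroke at J2  (1-jn J2 has f-setter on 2)
bond 3 stroke at J1  (common-f at J1 fixed by 0)

b0 stroke→J2
b1 stroke→J2
b2 stroke→I1
b3 stroke→J1
b4 stroke→J3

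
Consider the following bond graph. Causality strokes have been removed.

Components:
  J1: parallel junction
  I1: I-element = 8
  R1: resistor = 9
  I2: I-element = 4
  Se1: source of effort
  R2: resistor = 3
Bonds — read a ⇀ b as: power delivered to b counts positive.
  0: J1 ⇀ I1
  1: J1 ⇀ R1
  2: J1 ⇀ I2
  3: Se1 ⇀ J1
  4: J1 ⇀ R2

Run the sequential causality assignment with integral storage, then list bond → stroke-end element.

bond 0 →I1
bond 1 →R1
bond 2 →I2
bond 3 →J1
bond 4 →R2

β3 →J1  (source Se1 imposes e)
β0 →I1  (J1: bond 3 brought effort, rest push out)
β1 →R1  (J1 effort already set via bond 3)
β2 →I2  (J1 effort already set via bond 3)
β4 →R2  (J1: bond 3 brought effort, rest push out)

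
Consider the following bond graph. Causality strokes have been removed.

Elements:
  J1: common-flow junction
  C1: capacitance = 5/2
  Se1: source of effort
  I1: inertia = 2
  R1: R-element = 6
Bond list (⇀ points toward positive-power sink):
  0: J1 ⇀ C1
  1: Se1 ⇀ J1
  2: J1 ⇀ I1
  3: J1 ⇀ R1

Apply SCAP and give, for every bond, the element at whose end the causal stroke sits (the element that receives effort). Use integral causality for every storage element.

#0 stroke→J1
#1 stroke→J1
#2 stroke→I1
#3 stroke→J1

bond 1 →J1  (source Se1 imposes e)
bond 0 →J1  (prefer integral on C1)
bond 2 →I1  (I1 integral (f out))
bond 3 →J1  (1-jn J1 has f-setter on 2)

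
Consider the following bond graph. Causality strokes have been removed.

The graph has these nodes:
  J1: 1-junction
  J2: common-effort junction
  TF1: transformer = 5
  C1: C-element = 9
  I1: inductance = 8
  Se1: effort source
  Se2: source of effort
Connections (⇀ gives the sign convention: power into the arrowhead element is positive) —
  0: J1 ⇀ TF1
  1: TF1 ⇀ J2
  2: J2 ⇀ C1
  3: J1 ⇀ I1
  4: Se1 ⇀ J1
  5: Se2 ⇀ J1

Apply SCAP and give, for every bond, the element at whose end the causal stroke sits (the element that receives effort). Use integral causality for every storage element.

bond 4 stroke at J1  (Se1: effort source, stroke at far end)
bond 5 stroke at J1  (Se2: effort source, stroke at far end)
bond 2 stroke at J2  (C1 integral (e out))
bond 1 stroke at TF1  (common-e at J2 fixed by 2)
bond 0 stroke at J1  (TF1 one-in-one-out from 1)
bond 3 stroke at I1  (closing 1-jn rule on J1)

bond 0 stroke at J1
bond 1 stroke at TF1
bond 2 stroke at J2
bond 3 stroke at I1
bond 4 stroke at J1
bond 5 stroke at J1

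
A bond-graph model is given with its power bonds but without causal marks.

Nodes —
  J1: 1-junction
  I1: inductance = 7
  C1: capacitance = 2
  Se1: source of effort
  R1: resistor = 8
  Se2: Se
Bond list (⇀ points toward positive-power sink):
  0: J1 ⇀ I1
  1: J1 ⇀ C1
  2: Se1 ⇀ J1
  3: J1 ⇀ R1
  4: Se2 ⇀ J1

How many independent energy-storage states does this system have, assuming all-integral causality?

2  (C1, I1 all integral)

b2 |J1  (Se1 fixes effort; stroke away)
b4 |J1  (Se2: effort source, stroke at far end)
b0 |I1  (prefer integral on I1)
b1 |J1  (J1 flow already set via bond 0)
b3 |J1  (1-jn J1 has f-setter on 0)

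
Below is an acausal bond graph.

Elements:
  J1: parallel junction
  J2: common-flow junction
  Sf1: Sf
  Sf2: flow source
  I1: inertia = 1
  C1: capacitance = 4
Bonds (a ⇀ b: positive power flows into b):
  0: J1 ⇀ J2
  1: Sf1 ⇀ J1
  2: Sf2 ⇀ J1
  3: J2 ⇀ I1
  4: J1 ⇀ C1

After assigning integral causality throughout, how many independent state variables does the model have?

#1 stroke at Sf1  (Sf1: flow source, stroke at near end)
#2 stroke at Sf2  (Sf2 (Sf) sets flow on bond)
#3 stroke at I1  (prefer integral on I1)
#0 stroke at J2  (J2 flow already set via bond 3)
#4 stroke at J1  (J1 needs exactly one e-in)

2  (C1, I1 all integral)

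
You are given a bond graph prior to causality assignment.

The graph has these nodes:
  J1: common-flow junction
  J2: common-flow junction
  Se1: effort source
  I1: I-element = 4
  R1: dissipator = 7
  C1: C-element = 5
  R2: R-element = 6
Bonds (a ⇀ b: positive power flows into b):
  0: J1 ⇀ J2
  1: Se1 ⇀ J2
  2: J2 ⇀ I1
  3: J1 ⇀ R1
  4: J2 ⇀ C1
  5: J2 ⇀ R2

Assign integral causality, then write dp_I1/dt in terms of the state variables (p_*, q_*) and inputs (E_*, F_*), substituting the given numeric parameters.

dp_I1/dt = E_Se1 - 13*p_I1/4 - q_C1/5

b1 stroke at J2  (Se1: effort source, stroke at far end)
b2 stroke at I1  (I1 integral (f out))
b0 stroke at J2  (1-jn J2 has f-setter on 2)
b4 stroke at J2  (J2 flow already set via bond 2)
b5 stroke at J2  (J2 flow already set via bond 2)
b3 stroke at J1  (J1: bond 0 brought flow, rest push out)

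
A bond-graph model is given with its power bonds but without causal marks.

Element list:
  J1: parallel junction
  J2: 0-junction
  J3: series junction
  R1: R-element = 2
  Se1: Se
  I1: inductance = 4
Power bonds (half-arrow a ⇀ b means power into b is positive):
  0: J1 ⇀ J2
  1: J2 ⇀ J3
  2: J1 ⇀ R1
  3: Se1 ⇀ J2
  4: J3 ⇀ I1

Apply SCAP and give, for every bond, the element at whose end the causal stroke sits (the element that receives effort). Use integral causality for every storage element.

β0 →J1
β1 →J3
β2 →R1
β3 →J2
β4 →I1

bond 3 →J2  (source Se1 imposes e)
bond 0 →J1  (J2 effort already set via bond 3)
bond 1 →J3  (0-jn J2 has e-setter on 3)
bond 4 →I1  (closing 1-jn rule on J3)
bond 2 →R1  (J1 effort already set via bond 0)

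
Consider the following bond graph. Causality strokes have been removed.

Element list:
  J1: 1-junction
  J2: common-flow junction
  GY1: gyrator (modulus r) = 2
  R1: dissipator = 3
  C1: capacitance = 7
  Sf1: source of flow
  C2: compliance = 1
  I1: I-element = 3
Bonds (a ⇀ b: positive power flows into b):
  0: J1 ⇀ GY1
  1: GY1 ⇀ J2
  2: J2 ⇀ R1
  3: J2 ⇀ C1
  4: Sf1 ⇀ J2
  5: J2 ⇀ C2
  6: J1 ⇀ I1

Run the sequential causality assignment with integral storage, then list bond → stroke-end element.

β4 stroke at Sf1  (Sf1 fixes flow; stroke at Sf1)
β1 stroke at J2  (1-jn J2 has f-setter on 4)
β2 stroke at J2  (1-jn J2 has f-setter on 4)
β3 stroke at J2  (common-f at J2 fixed by 4)
β5 stroke at J2  (1-jn J2 has f-setter on 4)
β0 stroke at J1  (GY1: gyrator matches bond 1)
β6 stroke at I1  (J1 needs exactly one f-in)

#0 |J1
#1 |J2
#2 |J2
#3 |J2
#4 |Sf1
#5 |J2
#6 |I1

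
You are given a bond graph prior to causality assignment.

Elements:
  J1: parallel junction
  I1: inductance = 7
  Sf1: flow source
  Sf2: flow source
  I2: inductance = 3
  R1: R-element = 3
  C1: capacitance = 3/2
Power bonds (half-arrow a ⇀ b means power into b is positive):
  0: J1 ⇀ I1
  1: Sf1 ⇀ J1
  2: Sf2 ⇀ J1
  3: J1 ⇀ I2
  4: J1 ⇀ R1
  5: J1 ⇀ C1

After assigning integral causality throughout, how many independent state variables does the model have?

3  (C1, I1, I2 all integral)

β1 stroke→Sf1  (Sf1: flow source, stroke at near end)
β2 stroke→Sf2  (Sf2: flow source, stroke at near end)
β0 stroke→I1  (I1 outputs flow p/I1)
β3 stroke→I2  (I2 integral (f out))
β5 stroke→J1  (C1: C, integral causality)
β4 stroke→R1  (J1 effort already set via bond 5)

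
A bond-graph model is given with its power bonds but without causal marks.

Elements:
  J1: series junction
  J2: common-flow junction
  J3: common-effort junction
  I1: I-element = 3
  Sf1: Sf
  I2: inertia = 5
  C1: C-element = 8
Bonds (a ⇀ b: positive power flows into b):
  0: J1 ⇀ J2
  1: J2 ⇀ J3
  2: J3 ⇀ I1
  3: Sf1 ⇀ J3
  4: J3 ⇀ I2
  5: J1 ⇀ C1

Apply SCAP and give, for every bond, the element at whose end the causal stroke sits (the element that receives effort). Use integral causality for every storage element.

bond 3 |Sf1  (Sf1: flow source, stroke at near end)
bond 2 |I1  (prefer integral on I1)
bond 4 |I2  (I2 outputs flow p/I2)
bond 1 |J3  (J3 needs exactly one e-in)
bond 0 |J2  (J2: bond 1 brought flow, rest push out)
bond 5 |J1  (common-f at J1 fixed by 0)

bond 0 →J2
bond 1 →J3
bond 2 →I1
bond 3 →Sf1
bond 4 →I2
bond 5 →J1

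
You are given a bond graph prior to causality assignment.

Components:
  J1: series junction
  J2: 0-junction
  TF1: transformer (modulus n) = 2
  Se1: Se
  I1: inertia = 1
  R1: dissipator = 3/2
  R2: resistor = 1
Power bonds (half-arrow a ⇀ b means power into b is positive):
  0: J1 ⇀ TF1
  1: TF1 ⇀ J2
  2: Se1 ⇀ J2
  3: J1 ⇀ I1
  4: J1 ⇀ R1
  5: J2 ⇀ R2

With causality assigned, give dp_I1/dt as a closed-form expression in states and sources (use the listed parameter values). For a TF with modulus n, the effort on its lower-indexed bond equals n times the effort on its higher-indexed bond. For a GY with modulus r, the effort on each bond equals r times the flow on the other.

bond 2 stroke→J2  (Se1: effort source, stroke at far end)
bond 1 stroke→TF1  (common-e at J2 fixed by 2)
bond 5 stroke→R2  (J2 effort already set via bond 2)
bond 0 stroke→J1  (TF1 one-in-one-out from 1)
bond 3 stroke→I1  (I1 integral (f out))
bond 4 stroke→J1  (1-jn J1 has f-setter on 3)

dp_I1/dt = -2*E_Se1 - 3*p_I1/2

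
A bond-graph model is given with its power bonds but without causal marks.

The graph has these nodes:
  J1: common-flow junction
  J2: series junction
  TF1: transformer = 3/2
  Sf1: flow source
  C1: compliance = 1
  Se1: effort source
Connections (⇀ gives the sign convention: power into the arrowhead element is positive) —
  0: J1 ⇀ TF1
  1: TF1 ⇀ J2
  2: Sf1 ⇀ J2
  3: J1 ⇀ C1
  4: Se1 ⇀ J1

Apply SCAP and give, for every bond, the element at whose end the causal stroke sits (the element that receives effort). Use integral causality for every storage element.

b2 |Sf1  (Sf1: flow source, stroke at near end)
b4 |J1  (source Se1 imposes e)
b1 |J2  (common-f at J2 fixed by 2)
b0 |TF1  (through TF1, causality passes straight; one stroke at TF1)
b3 |J1  (common-f at J1 fixed by 0)

#0 stroke at TF1
#1 stroke at J2
#2 stroke at Sf1
#3 stroke at J1
#4 stroke at J1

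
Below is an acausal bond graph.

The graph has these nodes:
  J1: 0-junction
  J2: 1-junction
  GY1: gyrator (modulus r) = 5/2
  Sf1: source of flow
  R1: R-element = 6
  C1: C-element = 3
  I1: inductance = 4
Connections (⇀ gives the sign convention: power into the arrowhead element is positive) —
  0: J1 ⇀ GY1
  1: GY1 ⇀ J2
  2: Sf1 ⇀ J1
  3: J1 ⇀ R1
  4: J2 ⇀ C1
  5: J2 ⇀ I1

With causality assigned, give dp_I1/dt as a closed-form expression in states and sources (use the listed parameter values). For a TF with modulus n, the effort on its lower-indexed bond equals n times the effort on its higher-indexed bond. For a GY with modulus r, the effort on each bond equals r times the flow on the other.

dp_I1/dt = 5*F_Sf1/2 - 25*p_I1/96 - q_C1/3

#2 →Sf1  (Sf1 (Sf) sets flow on bond)
#4 →J2  (C1 integral (e out))
#5 →I1  (I1 outputs flow p/I1)
#1 →J2  (1-jn J2 has f-setter on 5)
#0 →J1  (GY GY1: same side as bond 1)
#3 →R1  (J1: bond 0 brought effort, rest push out)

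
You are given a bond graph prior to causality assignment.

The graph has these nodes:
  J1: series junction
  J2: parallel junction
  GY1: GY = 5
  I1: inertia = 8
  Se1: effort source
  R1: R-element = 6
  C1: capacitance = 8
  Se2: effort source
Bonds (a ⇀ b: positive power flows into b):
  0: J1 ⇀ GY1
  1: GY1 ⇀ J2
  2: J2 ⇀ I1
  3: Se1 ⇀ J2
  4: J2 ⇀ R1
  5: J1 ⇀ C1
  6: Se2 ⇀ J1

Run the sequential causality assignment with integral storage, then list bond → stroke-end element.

bond 0 stroke→GY1
bond 1 stroke→GY1
bond 2 stroke→I1
bond 3 stroke→J2
bond 4 stroke→R1
bond 5 stroke→J1
bond 6 stroke→J1

b3 stroke→J2  (source Se1 imposes e)
b6 stroke→J1  (Se2 (Se) sets effort on bond)
b1 stroke→GY1  (0-jn J2 has e-setter on 3)
b2 stroke→I1  (common-e at J2 fixed by 3)
b4 stroke→R1  (J2: bond 3 brought effort, rest push out)
b0 stroke→GY1  (GY GY1: same side as bond 1)
b5 stroke→J1  (J1 flow already set via bond 0)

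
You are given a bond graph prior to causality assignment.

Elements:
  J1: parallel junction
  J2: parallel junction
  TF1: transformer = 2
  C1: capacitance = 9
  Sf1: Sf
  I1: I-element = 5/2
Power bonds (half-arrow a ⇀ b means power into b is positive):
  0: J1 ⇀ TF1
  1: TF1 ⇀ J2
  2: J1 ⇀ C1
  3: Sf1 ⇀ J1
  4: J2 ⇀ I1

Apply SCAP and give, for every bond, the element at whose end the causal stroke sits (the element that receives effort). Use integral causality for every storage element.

bond 3 |Sf1  (Sf1 fixes flow; stroke at Sf1)
bond 2 |J1  (C1 outputs effort q/C1)
bond 0 |TF1  (J1 effort already set via bond 2)
bond 1 |J2  (through TF1, causality passes straight; one stroke at TF1)
bond 4 |I1  (J2: bond 1 brought effort, rest push out)

β0 stroke at TF1
β1 stroke at J2
β2 stroke at J1
β3 stroke at Sf1
β4 stroke at I1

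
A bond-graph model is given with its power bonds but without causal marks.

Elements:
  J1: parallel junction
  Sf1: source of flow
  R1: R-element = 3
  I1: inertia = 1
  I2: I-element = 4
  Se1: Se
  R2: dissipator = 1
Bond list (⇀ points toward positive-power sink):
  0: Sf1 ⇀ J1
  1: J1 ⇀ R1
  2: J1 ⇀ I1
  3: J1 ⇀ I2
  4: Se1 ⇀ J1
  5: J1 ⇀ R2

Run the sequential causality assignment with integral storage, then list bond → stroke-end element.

bond 0 |Sf1
bond 1 |R1
bond 2 |I1
bond 3 |I2
bond 4 |J1
bond 5 |R2

β0 |Sf1  (Sf1 fixes flow; stroke at Sf1)
β4 |J1  (Se1 fixes effort; stroke away)
β1 |R1  (J1: bond 4 brought effort, rest push out)
β2 |I1  (J1 effort already set via bond 4)
β3 |I2  (common-e at J1 fixed by 4)
β5 |R2  (common-e at J1 fixed by 4)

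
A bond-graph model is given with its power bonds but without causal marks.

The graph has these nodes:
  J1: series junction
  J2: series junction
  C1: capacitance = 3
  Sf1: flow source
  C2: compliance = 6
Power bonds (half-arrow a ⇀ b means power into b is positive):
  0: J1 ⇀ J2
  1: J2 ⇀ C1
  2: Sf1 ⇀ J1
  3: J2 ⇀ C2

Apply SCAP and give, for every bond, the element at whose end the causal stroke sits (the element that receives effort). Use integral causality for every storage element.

b0 →J1
b1 →J2
b2 →Sf1
b3 →J2

β2 |Sf1  (Sf1 (Sf) sets flow on bond)
β0 |J1  (common-f at J1 fixed by 2)
β1 |J2  (J2: bond 0 brought flow, rest push out)
β3 |J2  (J2: bond 0 brought flow, rest push out)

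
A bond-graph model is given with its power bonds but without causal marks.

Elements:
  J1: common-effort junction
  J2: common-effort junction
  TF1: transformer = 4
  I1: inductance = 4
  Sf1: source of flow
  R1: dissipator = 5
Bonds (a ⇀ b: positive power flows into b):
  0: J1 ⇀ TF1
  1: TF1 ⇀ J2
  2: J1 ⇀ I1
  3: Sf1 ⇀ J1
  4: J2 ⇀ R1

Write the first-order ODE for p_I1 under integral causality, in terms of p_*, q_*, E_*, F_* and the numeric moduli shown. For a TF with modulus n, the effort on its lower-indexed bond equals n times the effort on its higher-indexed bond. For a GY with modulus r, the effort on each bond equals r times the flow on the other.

b3 |Sf1  (Sf1 fixes flow; stroke at Sf1)
b2 |I1  (prefer integral on I1)
b0 |J1  (only one effort-in slot at J1)
b1 |TF1  (TF TF1: opposite of bond 0)
b4 |J2  (closing 0-jn rule on J2)

dp_I1/dt = 80*F_Sf1 - 20*p_I1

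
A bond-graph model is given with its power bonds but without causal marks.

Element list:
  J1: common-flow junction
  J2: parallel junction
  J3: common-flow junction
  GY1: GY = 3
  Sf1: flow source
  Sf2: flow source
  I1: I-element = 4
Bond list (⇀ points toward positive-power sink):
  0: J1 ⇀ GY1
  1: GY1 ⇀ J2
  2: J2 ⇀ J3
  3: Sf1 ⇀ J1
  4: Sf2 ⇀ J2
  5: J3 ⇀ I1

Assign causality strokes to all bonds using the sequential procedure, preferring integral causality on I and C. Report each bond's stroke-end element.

bond 0 stroke→J1
bond 1 stroke→J2
bond 2 stroke→J3
bond 3 stroke→Sf1
bond 4 stroke→Sf2
bond 5 stroke→I1

#3 stroke at Sf1  (Sf1 fixes flow; stroke at Sf1)
#4 stroke at Sf2  (source Sf2 imposes f)
#0 stroke at J1  (1-jn J1 has f-setter on 3)
#1 stroke at J2  (GY1: gyrator matches bond 0)
#2 stroke at J3  (0-jn J2 has e-setter on 1)
#5 stroke at I1  (J3: last free bond brings flow in)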